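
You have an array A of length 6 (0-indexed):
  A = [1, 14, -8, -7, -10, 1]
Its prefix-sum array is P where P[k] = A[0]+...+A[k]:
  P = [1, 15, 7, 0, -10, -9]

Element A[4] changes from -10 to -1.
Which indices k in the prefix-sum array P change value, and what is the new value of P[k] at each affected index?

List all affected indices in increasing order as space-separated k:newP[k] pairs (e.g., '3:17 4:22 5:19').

P[k] = A[0] + ... + A[k]
P[k] includes A[4] iff k >= 4
Affected indices: 4, 5, ..., 5; delta = 9
  P[4]: -10 + 9 = -1
  P[5]: -9 + 9 = 0

Answer: 4:-1 5:0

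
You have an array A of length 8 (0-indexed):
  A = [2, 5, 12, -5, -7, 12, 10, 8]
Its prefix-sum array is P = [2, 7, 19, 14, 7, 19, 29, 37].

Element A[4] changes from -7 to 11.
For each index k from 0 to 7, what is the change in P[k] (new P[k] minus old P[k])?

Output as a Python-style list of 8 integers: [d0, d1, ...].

Answer: [0, 0, 0, 0, 18, 18, 18, 18]

Derivation:
Element change: A[4] -7 -> 11, delta = 18
For k < 4: P[k] unchanged, delta_P[k] = 0
For k >= 4: P[k] shifts by exactly 18
Delta array: [0, 0, 0, 0, 18, 18, 18, 18]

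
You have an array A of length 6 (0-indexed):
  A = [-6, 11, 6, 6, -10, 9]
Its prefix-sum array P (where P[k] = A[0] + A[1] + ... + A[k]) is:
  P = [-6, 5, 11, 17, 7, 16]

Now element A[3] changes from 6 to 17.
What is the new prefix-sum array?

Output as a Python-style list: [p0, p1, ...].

Answer: [-6, 5, 11, 28, 18, 27]

Derivation:
Change: A[3] 6 -> 17, delta = 11
P[k] for k < 3: unchanged (A[3] not included)
P[k] for k >= 3: shift by delta = 11
  P[0] = -6 + 0 = -6
  P[1] = 5 + 0 = 5
  P[2] = 11 + 0 = 11
  P[3] = 17 + 11 = 28
  P[4] = 7 + 11 = 18
  P[5] = 16 + 11 = 27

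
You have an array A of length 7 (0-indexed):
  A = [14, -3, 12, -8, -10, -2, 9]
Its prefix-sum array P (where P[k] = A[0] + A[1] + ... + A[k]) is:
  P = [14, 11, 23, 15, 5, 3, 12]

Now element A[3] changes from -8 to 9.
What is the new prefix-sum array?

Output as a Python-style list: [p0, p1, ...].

Change: A[3] -8 -> 9, delta = 17
P[k] for k < 3: unchanged (A[3] not included)
P[k] for k >= 3: shift by delta = 17
  P[0] = 14 + 0 = 14
  P[1] = 11 + 0 = 11
  P[2] = 23 + 0 = 23
  P[3] = 15 + 17 = 32
  P[4] = 5 + 17 = 22
  P[5] = 3 + 17 = 20
  P[6] = 12 + 17 = 29

Answer: [14, 11, 23, 32, 22, 20, 29]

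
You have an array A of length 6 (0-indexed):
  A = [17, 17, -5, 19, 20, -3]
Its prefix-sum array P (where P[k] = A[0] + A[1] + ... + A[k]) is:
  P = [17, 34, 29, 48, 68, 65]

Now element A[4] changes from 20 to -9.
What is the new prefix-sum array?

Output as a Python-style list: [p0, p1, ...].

Answer: [17, 34, 29, 48, 39, 36]

Derivation:
Change: A[4] 20 -> -9, delta = -29
P[k] for k < 4: unchanged (A[4] not included)
P[k] for k >= 4: shift by delta = -29
  P[0] = 17 + 0 = 17
  P[1] = 34 + 0 = 34
  P[2] = 29 + 0 = 29
  P[3] = 48 + 0 = 48
  P[4] = 68 + -29 = 39
  P[5] = 65 + -29 = 36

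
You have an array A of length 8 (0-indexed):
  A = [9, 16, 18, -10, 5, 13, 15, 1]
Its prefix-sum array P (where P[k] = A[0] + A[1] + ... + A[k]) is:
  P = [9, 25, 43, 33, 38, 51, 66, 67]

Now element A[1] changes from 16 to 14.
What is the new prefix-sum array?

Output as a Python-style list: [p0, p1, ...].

Answer: [9, 23, 41, 31, 36, 49, 64, 65]

Derivation:
Change: A[1] 16 -> 14, delta = -2
P[k] for k < 1: unchanged (A[1] not included)
P[k] for k >= 1: shift by delta = -2
  P[0] = 9 + 0 = 9
  P[1] = 25 + -2 = 23
  P[2] = 43 + -2 = 41
  P[3] = 33 + -2 = 31
  P[4] = 38 + -2 = 36
  P[5] = 51 + -2 = 49
  P[6] = 66 + -2 = 64
  P[7] = 67 + -2 = 65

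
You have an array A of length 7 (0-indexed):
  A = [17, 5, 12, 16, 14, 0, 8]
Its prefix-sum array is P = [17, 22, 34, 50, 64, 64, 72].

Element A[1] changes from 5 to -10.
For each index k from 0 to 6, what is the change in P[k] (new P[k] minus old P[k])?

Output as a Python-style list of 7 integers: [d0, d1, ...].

Answer: [0, -15, -15, -15, -15, -15, -15]

Derivation:
Element change: A[1] 5 -> -10, delta = -15
For k < 1: P[k] unchanged, delta_P[k] = 0
For k >= 1: P[k] shifts by exactly -15
Delta array: [0, -15, -15, -15, -15, -15, -15]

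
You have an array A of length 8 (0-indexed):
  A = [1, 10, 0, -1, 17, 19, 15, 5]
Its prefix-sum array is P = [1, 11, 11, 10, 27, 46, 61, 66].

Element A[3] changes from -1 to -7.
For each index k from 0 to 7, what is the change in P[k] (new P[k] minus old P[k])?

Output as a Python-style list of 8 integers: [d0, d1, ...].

Answer: [0, 0, 0, -6, -6, -6, -6, -6]

Derivation:
Element change: A[3] -1 -> -7, delta = -6
For k < 3: P[k] unchanged, delta_P[k] = 0
For k >= 3: P[k] shifts by exactly -6
Delta array: [0, 0, 0, -6, -6, -6, -6, -6]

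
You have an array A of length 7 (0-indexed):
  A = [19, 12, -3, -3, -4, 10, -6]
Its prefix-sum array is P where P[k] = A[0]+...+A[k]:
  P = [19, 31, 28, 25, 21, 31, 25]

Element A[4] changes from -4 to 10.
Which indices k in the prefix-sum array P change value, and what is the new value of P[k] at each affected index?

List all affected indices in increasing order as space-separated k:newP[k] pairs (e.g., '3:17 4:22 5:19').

Answer: 4:35 5:45 6:39

Derivation:
P[k] = A[0] + ... + A[k]
P[k] includes A[4] iff k >= 4
Affected indices: 4, 5, ..., 6; delta = 14
  P[4]: 21 + 14 = 35
  P[5]: 31 + 14 = 45
  P[6]: 25 + 14 = 39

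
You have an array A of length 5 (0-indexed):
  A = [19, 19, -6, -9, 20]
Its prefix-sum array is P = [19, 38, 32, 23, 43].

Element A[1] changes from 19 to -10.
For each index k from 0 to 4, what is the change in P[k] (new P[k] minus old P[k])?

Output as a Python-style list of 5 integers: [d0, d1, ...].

Answer: [0, -29, -29, -29, -29]

Derivation:
Element change: A[1] 19 -> -10, delta = -29
For k < 1: P[k] unchanged, delta_P[k] = 0
For k >= 1: P[k] shifts by exactly -29
Delta array: [0, -29, -29, -29, -29]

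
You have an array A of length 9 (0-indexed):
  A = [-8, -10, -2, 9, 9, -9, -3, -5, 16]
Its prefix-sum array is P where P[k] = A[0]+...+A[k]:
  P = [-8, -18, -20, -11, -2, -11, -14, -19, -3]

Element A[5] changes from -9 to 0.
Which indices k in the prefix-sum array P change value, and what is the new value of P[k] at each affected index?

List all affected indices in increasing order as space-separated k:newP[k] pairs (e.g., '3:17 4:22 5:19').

P[k] = A[0] + ... + A[k]
P[k] includes A[5] iff k >= 5
Affected indices: 5, 6, ..., 8; delta = 9
  P[5]: -11 + 9 = -2
  P[6]: -14 + 9 = -5
  P[7]: -19 + 9 = -10
  P[8]: -3 + 9 = 6

Answer: 5:-2 6:-5 7:-10 8:6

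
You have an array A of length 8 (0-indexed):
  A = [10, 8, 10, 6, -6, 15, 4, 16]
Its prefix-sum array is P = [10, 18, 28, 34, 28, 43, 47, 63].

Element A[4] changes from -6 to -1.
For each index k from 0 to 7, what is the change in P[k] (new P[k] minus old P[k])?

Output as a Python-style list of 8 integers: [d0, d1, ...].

Element change: A[4] -6 -> -1, delta = 5
For k < 4: P[k] unchanged, delta_P[k] = 0
For k >= 4: P[k] shifts by exactly 5
Delta array: [0, 0, 0, 0, 5, 5, 5, 5]

Answer: [0, 0, 0, 0, 5, 5, 5, 5]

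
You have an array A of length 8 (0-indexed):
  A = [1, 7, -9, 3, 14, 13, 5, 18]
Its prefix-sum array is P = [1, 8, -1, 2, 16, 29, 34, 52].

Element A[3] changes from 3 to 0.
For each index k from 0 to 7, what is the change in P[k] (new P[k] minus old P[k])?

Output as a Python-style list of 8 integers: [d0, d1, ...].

Answer: [0, 0, 0, -3, -3, -3, -3, -3]

Derivation:
Element change: A[3] 3 -> 0, delta = -3
For k < 3: P[k] unchanged, delta_P[k] = 0
For k >= 3: P[k] shifts by exactly -3
Delta array: [0, 0, 0, -3, -3, -3, -3, -3]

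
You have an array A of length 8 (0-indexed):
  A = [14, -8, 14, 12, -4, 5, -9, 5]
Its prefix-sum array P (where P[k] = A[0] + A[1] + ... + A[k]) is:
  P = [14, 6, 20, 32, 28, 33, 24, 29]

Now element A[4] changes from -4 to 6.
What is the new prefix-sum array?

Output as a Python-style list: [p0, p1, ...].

Change: A[4] -4 -> 6, delta = 10
P[k] for k < 4: unchanged (A[4] not included)
P[k] for k >= 4: shift by delta = 10
  P[0] = 14 + 0 = 14
  P[1] = 6 + 0 = 6
  P[2] = 20 + 0 = 20
  P[3] = 32 + 0 = 32
  P[4] = 28 + 10 = 38
  P[5] = 33 + 10 = 43
  P[6] = 24 + 10 = 34
  P[7] = 29 + 10 = 39

Answer: [14, 6, 20, 32, 38, 43, 34, 39]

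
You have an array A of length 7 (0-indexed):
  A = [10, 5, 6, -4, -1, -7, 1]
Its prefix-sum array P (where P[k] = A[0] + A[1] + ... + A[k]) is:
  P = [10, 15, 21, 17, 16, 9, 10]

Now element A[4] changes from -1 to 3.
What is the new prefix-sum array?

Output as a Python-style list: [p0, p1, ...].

Answer: [10, 15, 21, 17, 20, 13, 14]

Derivation:
Change: A[4] -1 -> 3, delta = 4
P[k] for k < 4: unchanged (A[4] not included)
P[k] for k >= 4: shift by delta = 4
  P[0] = 10 + 0 = 10
  P[1] = 15 + 0 = 15
  P[2] = 21 + 0 = 21
  P[3] = 17 + 0 = 17
  P[4] = 16 + 4 = 20
  P[5] = 9 + 4 = 13
  P[6] = 10 + 4 = 14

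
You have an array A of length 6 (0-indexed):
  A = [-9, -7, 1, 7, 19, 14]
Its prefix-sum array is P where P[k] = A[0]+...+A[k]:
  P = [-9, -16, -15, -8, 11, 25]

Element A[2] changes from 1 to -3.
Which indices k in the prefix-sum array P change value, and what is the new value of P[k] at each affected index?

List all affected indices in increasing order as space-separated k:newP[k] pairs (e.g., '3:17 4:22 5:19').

Answer: 2:-19 3:-12 4:7 5:21

Derivation:
P[k] = A[0] + ... + A[k]
P[k] includes A[2] iff k >= 2
Affected indices: 2, 3, ..., 5; delta = -4
  P[2]: -15 + -4 = -19
  P[3]: -8 + -4 = -12
  P[4]: 11 + -4 = 7
  P[5]: 25 + -4 = 21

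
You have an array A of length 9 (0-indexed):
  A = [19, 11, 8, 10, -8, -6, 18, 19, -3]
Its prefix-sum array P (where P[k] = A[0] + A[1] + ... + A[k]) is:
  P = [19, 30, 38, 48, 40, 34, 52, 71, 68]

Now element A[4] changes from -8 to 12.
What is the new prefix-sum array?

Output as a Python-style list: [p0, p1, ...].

Answer: [19, 30, 38, 48, 60, 54, 72, 91, 88]

Derivation:
Change: A[4] -8 -> 12, delta = 20
P[k] for k < 4: unchanged (A[4] not included)
P[k] for k >= 4: shift by delta = 20
  P[0] = 19 + 0 = 19
  P[1] = 30 + 0 = 30
  P[2] = 38 + 0 = 38
  P[3] = 48 + 0 = 48
  P[4] = 40 + 20 = 60
  P[5] = 34 + 20 = 54
  P[6] = 52 + 20 = 72
  P[7] = 71 + 20 = 91
  P[8] = 68 + 20 = 88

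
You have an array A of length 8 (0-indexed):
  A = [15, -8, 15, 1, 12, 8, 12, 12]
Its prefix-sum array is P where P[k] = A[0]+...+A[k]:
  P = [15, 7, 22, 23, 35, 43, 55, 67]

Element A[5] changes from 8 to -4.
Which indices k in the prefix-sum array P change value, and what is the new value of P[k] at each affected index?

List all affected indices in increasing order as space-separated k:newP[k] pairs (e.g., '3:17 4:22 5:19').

Answer: 5:31 6:43 7:55

Derivation:
P[k] = A[0] + ... + A[k]
P[k] includes A[5] iff k >= 5
Affected indices: 5, 6, ..., 7; delta = -12
  P[5]: 43 + -12 = 31
  P[6]: 55 + -12 = 43
  P[7]: 67 + -12 = 55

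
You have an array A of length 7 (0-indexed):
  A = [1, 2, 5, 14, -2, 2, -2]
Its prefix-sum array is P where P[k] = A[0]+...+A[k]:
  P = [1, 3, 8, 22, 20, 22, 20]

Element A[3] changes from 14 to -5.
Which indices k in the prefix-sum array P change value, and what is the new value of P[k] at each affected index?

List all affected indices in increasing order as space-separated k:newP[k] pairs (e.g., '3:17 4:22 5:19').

Answer: 3:3 4:1 5:3 6:1

Derivation:
P[k] = A[0] + ... + A[k]
P[k] includes A[3] iff k >= 3
Affected indices: 3, 4, ..., 6; delta = -19
  P[3]: 22 + -19 = 3
  P[4]: 20 + -19 = 1
  P[5]: 22 + -19 = 3
  P[6]: 20 + -19 = 1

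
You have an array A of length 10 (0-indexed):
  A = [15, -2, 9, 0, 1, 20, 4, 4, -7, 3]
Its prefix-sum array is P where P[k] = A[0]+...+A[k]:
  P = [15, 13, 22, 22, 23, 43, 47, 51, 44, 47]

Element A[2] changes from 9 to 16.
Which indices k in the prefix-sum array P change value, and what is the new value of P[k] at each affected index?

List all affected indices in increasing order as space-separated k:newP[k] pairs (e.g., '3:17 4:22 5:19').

P[k] = A[0] + ... + A[k]
P[k] includes A[2] iff k >= 2
Affected indices: 2, 3, ..., 9; delta = 7
  P[2]: 22 + 7 = 29
  P[3]: 22 + 7 = 29
  P[4]: 23 + 7 = 30
  P[5]: 43 + 7 = 50
  P[6]: 47 + 7 = 54
  P[7]: 51 + 7 = 58
  P[8]: 44 + 7 = 51
  P[9]: 47 + 7 = 54

Answer: 2:29 3:29 4:30 5:50 6:54 7:58 8:51 9:54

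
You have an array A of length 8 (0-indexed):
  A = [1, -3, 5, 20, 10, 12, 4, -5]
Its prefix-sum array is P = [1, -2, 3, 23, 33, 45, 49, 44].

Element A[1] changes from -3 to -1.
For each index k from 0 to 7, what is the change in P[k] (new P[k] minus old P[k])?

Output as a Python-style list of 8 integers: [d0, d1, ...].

Answer: [0, 2, 2, 2, 2, 2, 2, 2]

Derivation:
Element change: A[1] -3 -> -1, delta = 2
For k < 1: P[k] unchanged, delta_P[k] = 0
For k >= 1: P[k] shifts by exactly 2
Delta array: [0, 2, 2, 2, 2, 2, 2, 2]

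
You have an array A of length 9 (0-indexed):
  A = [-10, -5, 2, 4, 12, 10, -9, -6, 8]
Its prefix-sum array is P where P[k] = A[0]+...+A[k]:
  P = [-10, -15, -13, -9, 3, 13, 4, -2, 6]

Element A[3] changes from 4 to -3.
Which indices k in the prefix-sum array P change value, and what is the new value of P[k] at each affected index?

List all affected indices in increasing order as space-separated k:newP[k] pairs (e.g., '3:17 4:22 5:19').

P[k] = A[0] + ... + A[k]
P[k] includes A[3] iff k >= 3
Affected indices: 3, 4, ..., 8; delta = -7
  P[3]: -9 + -7 = -16
  P[4]: 3 + -7 = -4
  P[5]: 13 + -7 = 6
  P[6]: 4 + -7 = -3
  P[7]: -2 + -7 = -9
  P[8]: 6 + -7 = -1

Answer: 3:-16 4:-4 5:6 6:-3 7:-9 8:-1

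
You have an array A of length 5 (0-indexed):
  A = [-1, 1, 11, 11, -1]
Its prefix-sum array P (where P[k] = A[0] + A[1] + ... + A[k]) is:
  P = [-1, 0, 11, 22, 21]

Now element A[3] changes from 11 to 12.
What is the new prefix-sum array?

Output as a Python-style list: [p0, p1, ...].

Change: A[3] 11 -> 12, delta = 1
P[k] for k < 3: unchanged (A[3] not included)
P[k] for k >= 3: shift by delta = 1
  P[0] = -1 + 0 = -1
  P[1] = 0 + 0 = 0
  P[2] = 11 + 0 = 11
  P[3] = 22 + 1 = 23
  P[4] = 21 + 1 = 22

Answer: [-1, 0, 11, 23, 22]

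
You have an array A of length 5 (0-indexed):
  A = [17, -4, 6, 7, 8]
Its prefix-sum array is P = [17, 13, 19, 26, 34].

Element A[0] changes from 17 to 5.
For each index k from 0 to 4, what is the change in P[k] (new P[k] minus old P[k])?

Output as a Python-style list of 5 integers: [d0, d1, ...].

Answer: [-12, -12, -12, -12, -12]

Derivation:
Element change: A[0] 17 -> 5, delta = -12
For k < 0: P[k] unchanged, delta_P[k] = 0
For k >= 0: P[k] shifts by exactly -12
Delta array: [-12, -12, -12, -12, -12]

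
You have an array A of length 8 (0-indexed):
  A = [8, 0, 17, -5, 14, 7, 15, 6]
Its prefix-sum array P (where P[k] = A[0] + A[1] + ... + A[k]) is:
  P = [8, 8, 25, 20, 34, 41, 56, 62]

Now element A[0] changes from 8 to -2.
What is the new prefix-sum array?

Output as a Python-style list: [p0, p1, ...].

Answer: [-2, -2, 15, 10, 24, 31, 46, 52]

Derivation:
Change: A[0] 8 -> -2, delta = -10
P[k] for k < 0: unchanged (A[0] not included)
P[k] for k >= 0: shift by delta = -10
  P[0] = 8 + -10 = -2
  P[1] = 8 + -10 = -2
  P[2] = 25 + -10 = 15
  P[3] = 20 + -10 = 10
  P[4] = 34 + -10 = 24
  P[5] = 41 + -10 = 31
  P[6] = 56 + -10 = 46
  P[7] = 62 + -10 = 52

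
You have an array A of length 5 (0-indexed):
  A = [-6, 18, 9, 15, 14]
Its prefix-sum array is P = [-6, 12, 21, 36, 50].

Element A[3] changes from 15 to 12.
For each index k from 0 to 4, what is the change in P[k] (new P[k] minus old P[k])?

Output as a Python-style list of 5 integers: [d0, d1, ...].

Element change: A[3] 15 -> 12, delta = -3
For k < 3: P[k] unchanged, delta_P[k] = 0
For k >= 3: P[k] shifts by exactly -3
Delta array: [0, 0, 0, -3, -3]

Answer: [0, 0, 0, -3, -3]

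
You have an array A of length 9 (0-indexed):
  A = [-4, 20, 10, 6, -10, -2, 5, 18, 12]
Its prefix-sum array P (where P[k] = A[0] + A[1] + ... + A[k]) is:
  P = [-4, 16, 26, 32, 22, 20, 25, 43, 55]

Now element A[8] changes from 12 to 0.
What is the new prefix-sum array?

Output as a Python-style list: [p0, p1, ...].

Change: A[8] 12 -> 0, delta = -12
P[k] for k < 8: unchanged (A[8] not included)
P[k] for k >= 8: shift by delta = -12
  P[0] = -4 + 0 = -4
  P[1] = 16 + 0 = 16
  P[2] = 26 + 0 = 26
  P[3] = 32 + 0 = 32
  P[4] = 22 + 0 = 22
  P[5] = 20 + 0 = 20
  P[6] = 25 + 0 = 25
  P[7] = 43 + 0 = 43
  P[8] = 55 + -12 = 43

Answer: [-4, 16, 26, 32, 22, 20, 25, 43, 43]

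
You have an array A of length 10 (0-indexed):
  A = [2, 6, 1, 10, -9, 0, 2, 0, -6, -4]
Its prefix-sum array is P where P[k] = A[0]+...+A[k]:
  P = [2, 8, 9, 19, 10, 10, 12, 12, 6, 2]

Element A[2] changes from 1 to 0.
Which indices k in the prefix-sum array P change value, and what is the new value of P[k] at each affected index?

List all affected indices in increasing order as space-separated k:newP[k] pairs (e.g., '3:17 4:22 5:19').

P[k] = A[0] + ... + A[k]
P[k] includes A[2] iff k >= 2
Affected indices: 2, 3, ..., 9; delta = -1
  P[2]: 9 + -1 = 8
  P[3]: 19 + -1 = 18
  P[4]: 10 + -1 = 9
  P[5]: 10 + -1 = 9
  P[6]: 12 + -1 = 11
  P[7]: 12 + -1 = 11
  P[8]: 6 + -1 = 5
  P[9]: 2 + -1 = 1

Answer: 2:8 3:18 4:9 5:9 6:11 7:11 8:5 9:1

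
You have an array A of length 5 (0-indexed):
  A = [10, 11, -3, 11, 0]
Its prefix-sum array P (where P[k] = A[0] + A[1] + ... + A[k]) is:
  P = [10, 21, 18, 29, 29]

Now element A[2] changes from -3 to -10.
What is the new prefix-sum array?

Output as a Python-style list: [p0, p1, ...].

Change: A[2] -3 -> -10, delta = -7
P[k] for k < 2: unchanged (A[2] not included)
P[k] for k >= 2: shift by delta = -7
  P[0] = 10 + 0 = 10
  P[1] = 21 + 0 = 21
  P[2] = 18 + -7 = 11
  P[3] = 29 + -7 = 22
  P[4] = 29 + -7 = 22

Answer: [10, 21, 11, 22, 22]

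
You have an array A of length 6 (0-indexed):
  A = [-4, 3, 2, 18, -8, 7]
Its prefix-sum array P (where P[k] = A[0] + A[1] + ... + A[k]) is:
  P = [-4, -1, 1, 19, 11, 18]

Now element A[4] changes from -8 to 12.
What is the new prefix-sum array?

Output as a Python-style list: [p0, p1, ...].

Answer: [-4, -1, 1, 19, 31, 38]

Derivation:
Change: A[4] -8 -> 12, delta = 20
P[k] for k < 4: unchanged (A[4] not included)
P[k] for k >= 4: shift by delta = 20
  P[0] = -4 + 0 = -4
  P[1] = -1 + 0 = -1
  P[2] = 1 + 0 = 1
  P[3] = 19 + 0 = 19
  P[4] = 11 + 20 = 31
  P[5] = 18 + 20 = 38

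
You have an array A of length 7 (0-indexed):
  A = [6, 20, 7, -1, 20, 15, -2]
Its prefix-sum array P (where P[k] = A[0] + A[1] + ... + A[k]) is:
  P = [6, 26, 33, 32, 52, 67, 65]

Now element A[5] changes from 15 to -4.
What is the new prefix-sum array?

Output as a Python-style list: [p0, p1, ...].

Answer: [6, 26, 33, 32, 52, 48, 46]

Derivation:
Change: A[5] 15 -> -4, delta = -19
P[k] for k < 5: unchanged (A[5] not included)
P[k] for k >= 5: shift by delta = -19
  P[0] = 6 + 0 = 6
  P[1] = 26 + 0 = 26
  P[2] = 33 + 0 = 33
  P[3] = 32 + 0 = 32
  P[4] = 52 + 0 = 52
  P[5] = 67 + -19 = 48
  P[6] = 65 + -19 = 46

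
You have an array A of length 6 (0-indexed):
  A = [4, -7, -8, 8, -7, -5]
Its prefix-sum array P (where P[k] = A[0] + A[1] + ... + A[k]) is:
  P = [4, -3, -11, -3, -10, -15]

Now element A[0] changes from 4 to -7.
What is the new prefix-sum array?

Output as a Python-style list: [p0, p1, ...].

Answer: [-7, -14, -22, -14, -21, -26]

Derivation:
Change: A[0] 4 -> -7, delta = -11
P[k] for k < 0: unchanged (A[0] not included)
P[k] for k >= 0: shift by delta = -11
  P[0] = 4 + -11 = -7
  P[1] = -3 + -11 = -14
  P[2] = -11 + -11 = -22
  P[3] = -3 + -11 = -14
  P[4] = -10 + -11 = -21
  P[5] = -15 + -11 = -26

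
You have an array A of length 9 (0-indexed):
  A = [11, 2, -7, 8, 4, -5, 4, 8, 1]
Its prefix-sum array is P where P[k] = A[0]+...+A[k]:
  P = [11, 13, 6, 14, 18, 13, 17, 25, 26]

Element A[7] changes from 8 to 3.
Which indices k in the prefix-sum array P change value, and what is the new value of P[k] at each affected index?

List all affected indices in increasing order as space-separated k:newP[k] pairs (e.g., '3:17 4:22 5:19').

Answer: 7:20 8:21

Derivation:
P[k] = A[0] + ... + A[k]
P[k] includes A[7] iff k >= 7
Affected indices: 7, 8, ..., 8; delta = -5
  P[7]: 25 + -5 = 20
  P[8]: 26 + -5 = 21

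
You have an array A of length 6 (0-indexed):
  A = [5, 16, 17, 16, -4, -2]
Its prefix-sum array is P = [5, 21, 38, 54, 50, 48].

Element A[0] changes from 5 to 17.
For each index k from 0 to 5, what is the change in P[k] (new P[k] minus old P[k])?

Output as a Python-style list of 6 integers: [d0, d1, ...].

Answer: [12, 12, 12, 12, 12, 12]

Derivation:
Element change: A[0] 5 -> 17, delta = 12
For k < 0: P[k] unchanged, delta_P[k] = 0
For k >= 0: P[k] shifts by exactly 12
Delta array: [12, 12, 12, 12, 12, 12]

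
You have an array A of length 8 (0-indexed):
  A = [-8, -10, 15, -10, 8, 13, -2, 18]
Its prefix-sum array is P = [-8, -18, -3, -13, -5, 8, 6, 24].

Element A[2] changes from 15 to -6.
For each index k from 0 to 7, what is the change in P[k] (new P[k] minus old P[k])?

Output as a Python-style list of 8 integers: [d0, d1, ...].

Element change: A[2] 15 -> -6, delta = -21
For k < 2: P[k] unchanged, delta_P[k] = 0
For k >= 2: P[k] shifts by exactly -21
Delta array: [0, 0, -21, -21, -21, -21, -21, -21]

Answer: [0, 0, -21, -21, -21, -21, -21, -21]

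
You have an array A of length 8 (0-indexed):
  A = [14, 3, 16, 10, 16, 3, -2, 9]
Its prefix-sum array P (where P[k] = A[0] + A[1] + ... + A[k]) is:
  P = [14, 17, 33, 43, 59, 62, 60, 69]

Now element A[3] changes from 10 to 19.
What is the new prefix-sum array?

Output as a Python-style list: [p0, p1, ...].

Change: A[3] 10 -> 19, delta = 9
P[k] for k < 3: unchanged (A[3] not included)
P[k] for k >= 3: shift by delta = 9
  P[0] = 14 + 0 = 14
  P[1] = 17 + 0 = 17
  P[2] = 33 + 0 = 33
  P[3] = 43 + 9 = 52
  P[4] = 59 + 9 = 68
  P[5] = 62 + 9 = 71
  P[6] = 60 + 9 = 69
  P[7] = 69 + 9 = 78

Answer: [14, 17, 33, 52, 68, 71, 69, 78]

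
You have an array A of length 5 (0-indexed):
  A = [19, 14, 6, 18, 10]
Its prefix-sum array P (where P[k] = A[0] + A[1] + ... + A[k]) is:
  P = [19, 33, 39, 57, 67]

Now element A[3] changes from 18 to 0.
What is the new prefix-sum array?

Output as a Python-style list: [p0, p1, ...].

Answer: [19, 33, 39, 39, 49]

Derivation:
Change: A[3] 18 -> 0, delta = -18
P[k] for k < 3: unchanged (A[3] not included)
P[k] for k >= 3: shift by delta = -18
  P[0] = 19 + 0 = 19
  P[1] = 33 + 0 = 33
  P[2] = 39 + 0 = 39
  P[3] = 57 + -18 = 39
  P[4] = 67 + -18 = 49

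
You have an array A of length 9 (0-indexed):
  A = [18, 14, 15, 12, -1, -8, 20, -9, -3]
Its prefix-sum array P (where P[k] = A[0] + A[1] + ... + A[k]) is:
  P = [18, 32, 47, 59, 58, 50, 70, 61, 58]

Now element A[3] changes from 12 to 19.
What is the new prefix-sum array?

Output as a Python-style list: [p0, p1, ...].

Answer: [18, 32, 47, 66, 65, 57, 77, 68, 65]

Derivation:
Change: A[3] 12 -> 19, delta = 7
P[k] for k < 3: unchanged (A[3] not included)
P[k] for k >= 3: shift by delta = 7
  P[0] = 18 + 0 = 18
  P[1] = 32 + 0 = 32
  P[2] = 47 + 0 = 47
  P[3] = 59 + 7 = 66
  P[4] = 58 + 7 = 65
  P[5] = 50 + 7 = 57
  P[6] = 70 + 7 = 77
  P[7] = 61 + 7 = 68
  P[8] = 58 + 7 = 65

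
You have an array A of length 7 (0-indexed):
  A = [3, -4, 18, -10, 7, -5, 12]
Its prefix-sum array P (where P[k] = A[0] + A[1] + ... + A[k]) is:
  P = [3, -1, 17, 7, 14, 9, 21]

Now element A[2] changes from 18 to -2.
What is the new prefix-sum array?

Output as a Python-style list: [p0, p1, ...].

Answer: [3, -1, -3, -13, -6, -11, 1]

Derivation:
Change: A[2] 18 -> -2, delta = -20
P[k] for k < 2: unchanged (A[2] not included)
P[k] for k >= 2: shift by delta = -20
  P[0] = 3 + 0 = 3
  P[1] = -1 + 0 = -1
  P[2] = 17 + -20 = -3
  P[3] = 7 + -20 = -13
  P[4] = 14 + -20 = -6
  P[5] = 9 + -20 = -11
  P[6] = 21 + -20 = 1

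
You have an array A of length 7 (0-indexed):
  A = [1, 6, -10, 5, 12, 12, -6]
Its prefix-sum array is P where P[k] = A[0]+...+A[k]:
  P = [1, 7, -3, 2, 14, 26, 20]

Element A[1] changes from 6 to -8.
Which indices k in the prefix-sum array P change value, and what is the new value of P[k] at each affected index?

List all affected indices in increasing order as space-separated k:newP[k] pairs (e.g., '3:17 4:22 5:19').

Answer: 1:-7 2:-17 3:-12 4:0 5:12 6:6

Derivation:
P[k] = A[0] + ... + A[k]
P[k] includes A[1] iff k >= 1
Affected indices: 1, 2, ..., 6; delta = -14
  P[1]: 7 + -14 = -7
  P[2]: -3 + -14 = -17
  P[3]: 2 + -14 = -12
  P[4]: 14 + -14 = 0
  P[5]: 26 + -14 = 12
  P[6]: 20 + -14 = 6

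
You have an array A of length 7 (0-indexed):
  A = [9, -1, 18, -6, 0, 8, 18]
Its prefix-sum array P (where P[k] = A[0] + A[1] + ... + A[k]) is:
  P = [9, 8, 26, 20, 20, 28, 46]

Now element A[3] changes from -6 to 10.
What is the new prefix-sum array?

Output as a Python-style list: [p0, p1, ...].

Change: A[3] -6 -> 10, delta = 16
P[k] for k < 3: unchanged (A[3] not included)
P[k] for k >= 3: shift by delta = 16
  P[0] = 9 + 0 = 9
  P[1] = 8 + 0 = 8
  P[2] = 26 + 0 = 26
  P[3] = 20 + 16 = 36
  P[4] = 20 + 16 = 36
  P[5] = 28 + 16 = 44
  P[6] = 46 + 16 = 62

Answer: [9, 8, 26, 36, 36, 44, 62]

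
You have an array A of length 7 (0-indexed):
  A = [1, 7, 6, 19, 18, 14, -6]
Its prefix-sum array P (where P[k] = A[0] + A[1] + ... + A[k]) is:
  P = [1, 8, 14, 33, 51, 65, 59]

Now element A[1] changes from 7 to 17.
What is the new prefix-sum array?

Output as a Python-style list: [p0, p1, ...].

Answer: [1, 18, 24, 43, 61, 75, 69]

Derivation:
Change: A[1] 7 -> 17, delta = 10
P[k] for k < 1: unchanged (A[1] not included)
P[k] for k >= 1: shift by delta = 10
  P[0] = 1 + 0 = 1
  P[1] = 8 + 10 = 18
  P[2] = 14 + 10 = 24
  P[3] = 33 + 10 = 43
  P[4] = 51 + 10 = 61
  P[5] = 65 + 10 = 75
  P[6] = 59 + 10 = 69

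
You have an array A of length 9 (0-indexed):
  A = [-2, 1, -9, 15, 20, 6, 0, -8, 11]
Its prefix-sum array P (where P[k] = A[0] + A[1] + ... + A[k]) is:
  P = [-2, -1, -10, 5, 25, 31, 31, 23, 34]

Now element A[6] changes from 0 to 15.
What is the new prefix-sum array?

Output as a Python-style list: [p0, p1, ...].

Answer: [-2, -1, -10, 5, 25, 31, 46, 38, 49]

Derivation:
Change: A[6] 0 -> 15, delta = 15
P[k] for k < 6: unchanged (A[6] not included)
P[k] for k >= 6: shift by delta = 15
  P[0] = -2 + 0 = -2
  P[1] = -1 + 0 = -1
  P[2] = -10 + 0 = -10
  P[3] = 5 + 0 = 5
  P[4] = 25 + 0 = 25
  P[5] = 31 + 0 = 31
  P[6] = 31 + 15 = 46
  P[7] = 23 + 15 = 38
  P[8] = 34 + 15 = 49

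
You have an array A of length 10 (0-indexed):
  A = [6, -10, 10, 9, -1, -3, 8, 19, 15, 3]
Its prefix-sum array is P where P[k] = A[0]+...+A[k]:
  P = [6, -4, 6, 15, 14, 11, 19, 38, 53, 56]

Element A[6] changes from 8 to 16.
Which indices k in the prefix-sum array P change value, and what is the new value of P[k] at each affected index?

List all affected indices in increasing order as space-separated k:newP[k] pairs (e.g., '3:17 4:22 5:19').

Answer: 6:27 7:46 8:61 9:64

Derivation:
P[k] = A[0] + ... + A[k]
P[k] includes A[6] iff k >= 6
Affected indices: 6, 7, ..., 9; delta = 8
  P[6]: 19 + 8 = 27
  P[7]: 38 + 8 = 46
  P[8]: 53 + 8 = 61
  P[9]: 56 + 8 = 64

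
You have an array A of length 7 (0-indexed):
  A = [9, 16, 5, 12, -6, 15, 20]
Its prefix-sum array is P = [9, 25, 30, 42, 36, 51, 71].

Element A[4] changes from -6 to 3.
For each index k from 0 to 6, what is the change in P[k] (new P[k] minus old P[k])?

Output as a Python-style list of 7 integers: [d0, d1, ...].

Element change: A[4] -6 -> 3, delta = 9
For k < 4: P[k] unchanged, delta_P[k] = 0
For k >= 4: P[k] shifts by exactly 9
Delta array: [0, 0, 0, 0, 9, 9, 9]

Answer: [0, 0, 0, 0, 9, 9, 9]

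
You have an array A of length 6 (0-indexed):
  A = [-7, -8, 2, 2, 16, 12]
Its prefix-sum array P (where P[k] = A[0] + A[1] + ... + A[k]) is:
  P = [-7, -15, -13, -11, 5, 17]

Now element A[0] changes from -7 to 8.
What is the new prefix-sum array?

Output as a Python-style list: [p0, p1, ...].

Answer: [8, 0, 2, 4, 20, 32]

Derivation:
Change: A[0] -7 -> 8, delta = 15
P[k] for k < 0: unchanged (A[0] not included)
P[k] for k >= 0: shift by delta = 15
  P[0] = -7 + 15 = 8
  P[1] = -15 + 15 = 0
  P[2] = -13 + 15 = 2
  P[3] = -11 + 15 = 4
  P[4] = 5 + 15 = 20
  P[5] = 17 + 15 = 32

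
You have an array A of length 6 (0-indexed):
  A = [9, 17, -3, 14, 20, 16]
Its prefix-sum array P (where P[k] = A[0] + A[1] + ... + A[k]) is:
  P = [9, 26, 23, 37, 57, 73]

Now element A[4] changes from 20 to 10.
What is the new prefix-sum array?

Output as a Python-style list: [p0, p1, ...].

Answer: [9, 26, 23, 37, 47, 63]

Derivation:
Change: A[4] 20 -> 10, delta = -10
P[k] for k < 4: unchanged (A[4] not included)
P[k] for k >= 4: shift by delta = -10
  P[0] = 9 + 0 = 9
  P[1] = 26 + 0 = 26
  P[2] = 23 + 0 = 23
  P[3] = 37 + 0 = 37
  P[4] = 57 + -10 = 47
  P[5] = 73 + -10 = 63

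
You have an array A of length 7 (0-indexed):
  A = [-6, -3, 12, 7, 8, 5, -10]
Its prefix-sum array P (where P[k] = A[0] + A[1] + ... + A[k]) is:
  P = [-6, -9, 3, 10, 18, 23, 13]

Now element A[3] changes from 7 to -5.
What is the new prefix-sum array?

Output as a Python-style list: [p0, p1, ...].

Answer: [-6, -9, 3, -2, 6, 11, 1]

Derivation:
Change: A[3] 7 -> -5, delta = -12
P[k] for k < 3: unchanged (A[3] not included)
P[k] for k >= 3: shift by delta = -12
  P[0] = -6 + 0 = -6
  P[1] = -9 + 0 = -9
  P[2] = 3 + 0 = 3
  P[3] = 10 + -12 = -2
  P[4] = 18 + -12 = 6
  P[5] = 23 + -12 = 11
  P[6] = 13 + -12 = 1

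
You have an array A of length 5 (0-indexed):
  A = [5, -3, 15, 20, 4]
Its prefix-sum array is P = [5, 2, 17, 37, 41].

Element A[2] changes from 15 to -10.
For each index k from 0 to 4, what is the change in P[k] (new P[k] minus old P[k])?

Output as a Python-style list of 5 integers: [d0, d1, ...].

Element change: A[2] 15 -> -10, delta = -25
For k < 2: P[k] unchanged, delta_P[k] = 0
For k >= 2: P[k] shifts by exactly -25
Delta array: [0, 0, -25, -25, -25]

Answer: [0, 0, -25, -25, -25]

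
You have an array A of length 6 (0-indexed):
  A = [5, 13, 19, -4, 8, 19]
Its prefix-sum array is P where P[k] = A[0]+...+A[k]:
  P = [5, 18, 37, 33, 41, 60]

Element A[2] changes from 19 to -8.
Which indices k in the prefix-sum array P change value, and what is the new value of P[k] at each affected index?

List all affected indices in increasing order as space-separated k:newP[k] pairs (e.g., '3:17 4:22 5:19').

P[k] = A[0] + ... + A[k]
P[k] includes A[2] iff k >= 2
Affected indices: 2, 3, ..., 5; delta = -27
  P[2]: 37 + -27 = 10
  P[3]: 33 + -27 = 6
  P[4]: 41 + -27 = 14
  P[5]: 60 + -27 = 33

Answer: 2:10 3:6 4:14 5:33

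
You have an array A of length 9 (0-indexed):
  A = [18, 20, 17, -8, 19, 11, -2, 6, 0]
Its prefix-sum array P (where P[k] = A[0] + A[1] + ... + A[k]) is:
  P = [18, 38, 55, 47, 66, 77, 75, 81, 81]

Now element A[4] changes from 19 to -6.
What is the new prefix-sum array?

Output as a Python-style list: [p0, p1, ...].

Answer: [18, 38, 55, 47, 41, 52, 50, 56, 56]

Derivation:
Change: A[4] 19 -> -6, delta = -25
P[k] for k < 4: unchanged (A[4] not included)
P[k] for k >= 4: shift by delta = -25
  P[0] = 18 + 0 = 18
  P[1] = 38 + 0 = 38
  P[2] = 55 + 0 = 55
  P[3] = 47 + 0 = 47
  P[4] = 66 + -25 = 41
  P[5] = 77 + -25 = 52
  P[6] = 75 + -25 = 50
  P[7] = 81 + -25 = 56
  P[8] = 81 + -25 = 56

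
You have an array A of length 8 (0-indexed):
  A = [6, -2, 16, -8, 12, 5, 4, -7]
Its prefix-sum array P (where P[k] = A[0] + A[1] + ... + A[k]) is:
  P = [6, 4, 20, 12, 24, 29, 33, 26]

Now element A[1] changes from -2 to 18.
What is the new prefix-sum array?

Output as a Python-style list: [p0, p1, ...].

Answer: [6, 24, 40, 32, 44, 49, 53, 46]

Derivation:
Change: A[1] -2 -> 18, delta = 20
P[k] for k < 1: unchanged (A[1] not included)
P[k] for k >= 1: shift by delta = 20
  P[0] = 6 + 0 = 6
  P[1] = 4 + 20 = 24
  P[2] = 20 + 20 = 40
  P[3] = 12 + 20 = 32
  P[4] = 24 + 20 = 44
  P[5] = 29 + 20 = 49
  P[6] = 33 + 20 = 53
  P[7] = 26 + 20 = 46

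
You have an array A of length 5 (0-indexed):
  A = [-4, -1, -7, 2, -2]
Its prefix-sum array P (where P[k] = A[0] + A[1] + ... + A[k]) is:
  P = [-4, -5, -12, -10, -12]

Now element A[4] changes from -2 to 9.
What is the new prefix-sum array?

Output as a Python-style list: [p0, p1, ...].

Change: A[4] -2 -> 9, delta = 11
P[k] for k < 4: unchanged (A[4] not included)
P[k] for k >= 4: shift by delta = 11
  P[0] = -4 + 0 = -4
  P[1] = -5 + 0 = -5
  P[2] = -12 + 0 = -12
  P[3] = -10 + 0 = -10
  P[4] = -12 + 11 = -1

Answer: [-4, -5, -12, -10, -1]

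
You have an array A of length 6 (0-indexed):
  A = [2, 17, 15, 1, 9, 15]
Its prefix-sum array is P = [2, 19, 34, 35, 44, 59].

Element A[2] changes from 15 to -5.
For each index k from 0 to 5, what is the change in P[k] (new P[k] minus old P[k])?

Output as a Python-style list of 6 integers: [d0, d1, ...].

Element change: A[2] 15 -> -5, delta = -20
For k < 2: P[k] unchanged, delta_P[k] = 0
For k >= 2: P[k] shifts by exactly -20
Delta array: [0, 0, -20, -20, -20, -20]

Answer: [0, 0, -20, -20, -20, -20]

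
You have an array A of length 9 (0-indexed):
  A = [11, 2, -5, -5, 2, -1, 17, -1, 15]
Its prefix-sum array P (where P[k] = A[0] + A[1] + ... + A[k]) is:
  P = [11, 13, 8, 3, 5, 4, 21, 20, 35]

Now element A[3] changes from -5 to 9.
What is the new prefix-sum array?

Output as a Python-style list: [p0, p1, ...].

Change: A[3] -5 -> 9, delta = 14
P[k] for k < 3: unchanged (A[3] not included)
P[k] for k >= 3: shift by delta = 14
  P[0] = 11 + 0 = 11
  P[1] = 13 + 0 = 13
  P[2] = 8 + 0 = 8
  P[3] = 3 + 14 = 17
  P[4] = 5 + 14 = 19
  P[5] = 4 + 14 = 18
  P[6] = 21 + 14 = 35
  P[7] = 20 + 14 = 34
  P[8] = 35 + 14 = 49

Answer: [11, 13, 8, 17, 19, 18, 35, 34, 49]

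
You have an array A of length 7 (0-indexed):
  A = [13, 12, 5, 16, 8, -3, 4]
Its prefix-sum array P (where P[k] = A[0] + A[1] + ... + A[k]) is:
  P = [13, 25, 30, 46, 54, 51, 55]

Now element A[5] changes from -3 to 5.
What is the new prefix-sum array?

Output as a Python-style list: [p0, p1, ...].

Answer: [13, 25, 30, 46, 54, 59, 63]

Derivation:
Change: A[5] -3 -> 5, delta = 8
P[k] for k < 5: unchanged (A[5] not included)
P[k] for k >= 5: shift by delta = 8
  P[0] = 13 + 0 = 13
  P[1] = 25 + 0 = 25
  P[2] = 30 + 0 = 30
  P[3] = 46 + 0 = 46
  P[4] = 54 + 0 = 54
  P[5] = 51 + 8 = 59
  P[6] = 55 + 8 = 63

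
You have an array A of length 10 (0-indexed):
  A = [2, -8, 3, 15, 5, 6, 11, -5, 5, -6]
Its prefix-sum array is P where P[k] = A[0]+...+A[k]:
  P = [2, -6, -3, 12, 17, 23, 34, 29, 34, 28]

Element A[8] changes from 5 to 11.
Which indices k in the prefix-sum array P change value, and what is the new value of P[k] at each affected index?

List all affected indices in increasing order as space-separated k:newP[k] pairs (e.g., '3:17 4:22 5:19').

Answer: 8:40 9:34

Derivation:
P[k] = A[0] + ... + A[k]
P[k] includes A[8] iff k >= 8
Affected indices: 8, 9, ..., 9; delta = 6
  P[8]: 34 + 6 = 40
  P[9]: 28 + 6 = 34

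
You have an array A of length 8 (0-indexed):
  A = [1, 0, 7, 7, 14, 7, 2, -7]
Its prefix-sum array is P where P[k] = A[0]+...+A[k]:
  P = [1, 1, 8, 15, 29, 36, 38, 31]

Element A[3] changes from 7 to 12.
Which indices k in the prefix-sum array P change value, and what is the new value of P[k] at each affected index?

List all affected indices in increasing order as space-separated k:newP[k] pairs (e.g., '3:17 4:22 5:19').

Answer: 3:20 4:34 5:41 6:43 7:36

Derivation:
P[k] = A[0] + ... + A[k]
P[k] includes A[3] iff k >= 3
Affected indices: 3, 4, ..., 7; delta = 5
  P[3]: 15 + 5 = 20
  P[4]: 29 + 5 = 34
  P[5]: 36 + 5 = 41
  P[6]: 38 + 5 = 43
  P[7]: 31 + 5 = 36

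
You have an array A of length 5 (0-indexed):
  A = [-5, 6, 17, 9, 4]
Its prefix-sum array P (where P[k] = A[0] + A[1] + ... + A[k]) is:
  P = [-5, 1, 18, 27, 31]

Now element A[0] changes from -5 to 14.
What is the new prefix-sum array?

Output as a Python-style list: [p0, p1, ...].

Change: A[0] -5 -> 14, delta = 19
P[k] for k < 0: unchanged (A[0] not included)
P[k] for k >= 0: shift by delta = 19
  P[0] = -5 + 19 = 14
  P[1] = 1 + 19 = 20
  P[2] = 18 + 19 = 37
  P[3] = 27 + 19 = 46
  P[4] = 31 + 19 = 50

Answer: [14, 20, 37, 46, 50]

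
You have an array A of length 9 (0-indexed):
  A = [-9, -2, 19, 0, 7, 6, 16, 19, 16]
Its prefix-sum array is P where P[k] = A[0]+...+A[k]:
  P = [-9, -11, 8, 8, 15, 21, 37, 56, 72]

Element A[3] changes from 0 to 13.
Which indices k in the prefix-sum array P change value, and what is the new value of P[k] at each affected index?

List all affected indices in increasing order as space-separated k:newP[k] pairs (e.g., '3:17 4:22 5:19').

P[k] = A[0] + ... + A[k]
P[k] includes A[3] iff k >= 3
Affected indices: 3, 4, ..., 8; delta = 13
  P[3]: 8 + 13 = 21
  P[4]: 15 + 13 = 28
  P[5]: 21 + 13 = 34
  P[6]: 37 + 13 = 50
  P[7]: 56 + 13 = 69
  P[8]: 72 + 13 = 85

Answer: 3:21 4:28 5:34 6:50 7:69 8:85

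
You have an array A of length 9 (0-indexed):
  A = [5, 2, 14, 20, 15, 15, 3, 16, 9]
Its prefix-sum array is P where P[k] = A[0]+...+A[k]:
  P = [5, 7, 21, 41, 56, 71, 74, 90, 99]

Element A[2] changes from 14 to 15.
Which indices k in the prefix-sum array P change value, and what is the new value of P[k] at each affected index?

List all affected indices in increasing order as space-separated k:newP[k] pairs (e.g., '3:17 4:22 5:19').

P[k] = A[0] + ... + A[k]
P[k] includes A[2] iff k >= 2
Affected indices: 2, 3, ..., 8; delta = 1
  P[2]: 21 + 1 = 22
  P[3]: 41 + 1 = 42
  P[4]: 56 + 1 = 57
  P[5]: 71 + 1 = 72
  P[6]: 74 + 1 = 75
  P[7]: 90 + 1 = 91
  P[8]: 99 + 1 = 100

Answer: 2:22 3:42 4:57 5:72 6:75 7:91 8:100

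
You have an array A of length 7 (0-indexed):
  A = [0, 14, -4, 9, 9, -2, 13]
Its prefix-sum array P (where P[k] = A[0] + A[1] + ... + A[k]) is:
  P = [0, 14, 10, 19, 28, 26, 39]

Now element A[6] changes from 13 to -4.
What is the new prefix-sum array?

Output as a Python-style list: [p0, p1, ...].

Answer: [0, 14, 10, 19, 28, 26, 22]

Derivation:
Change: A[6] 13 -> -4, delta = -17
P[k] for k < 6: unchanged (A[6] not included)
P[k] for k >= 6: shift by delta = -17
  P[0] = 0 + 0 = 0
  P[1] = 14 + 0 = 14
  P[2] = 10 + 0 = 10
  P[3] = 19 + 0 = 19
  P[4] = 28 + 0 = 28
  P[5] = 26 + 0 = 26
  P[6] = 39 + -17 = 22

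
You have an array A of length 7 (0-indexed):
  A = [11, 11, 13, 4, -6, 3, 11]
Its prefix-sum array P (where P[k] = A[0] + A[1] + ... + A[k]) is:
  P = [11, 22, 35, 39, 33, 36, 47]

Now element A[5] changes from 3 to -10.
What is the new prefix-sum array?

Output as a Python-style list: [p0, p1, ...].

Change: A[5] 3 -> -10, delta = -13
P[k] for k < 5: unchanged (A[5] not included)
P[k] for k >= 5: shift by delta = -13
  P[0] = 11 + 0 = 11
  P[1] = 22 + 0 = 22
  P[2] = 35 + 0 = 35
  P[3] = 39 + 0 = 39
  P[4] = 33 + 0 = 33
  P[5] = 36 + -13 = 23
  P[6] = 47 + -13 = 34

Answer: [11, 22, 35, 39, 33, 23, 34]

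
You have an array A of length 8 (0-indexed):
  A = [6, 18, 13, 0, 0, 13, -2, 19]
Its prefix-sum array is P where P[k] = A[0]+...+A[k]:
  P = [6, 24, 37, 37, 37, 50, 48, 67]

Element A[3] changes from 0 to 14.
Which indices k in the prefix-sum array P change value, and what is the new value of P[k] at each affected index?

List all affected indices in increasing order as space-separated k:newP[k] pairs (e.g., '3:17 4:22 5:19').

Answer: 3:51 4:51 5:64 6:62 7:81

Derivation:
P[k] = A[0] + ... + A[k]
P[k] includes A[3] iff k >= 3
Affected indices: 3, 4, ..., 7; delta = 14
  P[3]: 37 + 14 = 51
  P[4]: 37 + 14 = 51
  P[5]: 50 + 14 = 64
  P[6]: 48 + 14 = 62
  P[7]: 67 + 14 = 81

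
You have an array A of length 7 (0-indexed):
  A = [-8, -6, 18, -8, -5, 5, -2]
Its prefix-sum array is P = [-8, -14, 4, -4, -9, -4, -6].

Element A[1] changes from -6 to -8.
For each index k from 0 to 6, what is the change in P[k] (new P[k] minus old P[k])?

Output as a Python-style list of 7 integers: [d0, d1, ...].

Element change: A[1] -6 -> -8, delta = -2
For k < 1: P[k] unchanged, delta_P[k] = 0
For k >= 1: P[k] shifts by exactly -2
Delta array: [0, -2, -2, -2, -2, -2, -2]

Answer: [0, -2, -2, -2, -2, -2, -2]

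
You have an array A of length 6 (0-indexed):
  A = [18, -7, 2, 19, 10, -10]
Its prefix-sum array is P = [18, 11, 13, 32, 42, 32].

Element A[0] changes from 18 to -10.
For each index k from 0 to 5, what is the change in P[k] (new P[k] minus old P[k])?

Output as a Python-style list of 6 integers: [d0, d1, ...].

Element change: A[0] 18 -> -10, delta = -28
For k < 0: P[k] unchanged, delta_P[k] = 0
For k >= 0: P[k] shifts by exactly -28
Delta array: [-28, -28, -28, -28, -28, -28]

Answer: [-28, -28, -28, -28, -28, -28]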